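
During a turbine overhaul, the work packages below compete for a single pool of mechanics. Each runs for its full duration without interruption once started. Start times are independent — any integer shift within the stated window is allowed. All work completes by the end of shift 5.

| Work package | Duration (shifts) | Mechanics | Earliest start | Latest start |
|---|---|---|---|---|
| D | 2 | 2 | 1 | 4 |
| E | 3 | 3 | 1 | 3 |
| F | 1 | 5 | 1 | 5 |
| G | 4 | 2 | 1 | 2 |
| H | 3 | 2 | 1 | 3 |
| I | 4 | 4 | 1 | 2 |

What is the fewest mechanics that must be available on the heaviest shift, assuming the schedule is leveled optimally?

11

Early-start (D@1, E@1, F@1, G@1, H@1, I@1) gives peak 18: s1:18  s2:13  s3:11  s4:6  s5:0.
Shift G→2, H→3, I→2.
Schedule D@1, E@1, F@1, G@2, H@3, I@2: s1:10  s2:11  s3:11  s4:8  s5:8 — peak 11.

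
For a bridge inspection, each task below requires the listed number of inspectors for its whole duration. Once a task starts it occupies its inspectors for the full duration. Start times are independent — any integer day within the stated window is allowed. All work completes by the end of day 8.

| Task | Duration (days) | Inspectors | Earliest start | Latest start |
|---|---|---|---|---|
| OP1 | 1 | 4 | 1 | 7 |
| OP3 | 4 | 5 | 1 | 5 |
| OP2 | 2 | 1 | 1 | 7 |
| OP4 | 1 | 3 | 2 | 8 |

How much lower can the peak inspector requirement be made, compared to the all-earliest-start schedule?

Early-start peak: d1:10  d2:9  d3:5  d4:5  d5:0  d6:0  d7:0  d8:0 ⇒ 10.
Leveled (OP1@1, OP3@2, OP2@6, OP4@6): d1:4  d2:5  d3:5  d4:5  d5:5  d6:4  d7:1  d8:0 ⇒ 5.
Reduction 10 − 5 = 5.

5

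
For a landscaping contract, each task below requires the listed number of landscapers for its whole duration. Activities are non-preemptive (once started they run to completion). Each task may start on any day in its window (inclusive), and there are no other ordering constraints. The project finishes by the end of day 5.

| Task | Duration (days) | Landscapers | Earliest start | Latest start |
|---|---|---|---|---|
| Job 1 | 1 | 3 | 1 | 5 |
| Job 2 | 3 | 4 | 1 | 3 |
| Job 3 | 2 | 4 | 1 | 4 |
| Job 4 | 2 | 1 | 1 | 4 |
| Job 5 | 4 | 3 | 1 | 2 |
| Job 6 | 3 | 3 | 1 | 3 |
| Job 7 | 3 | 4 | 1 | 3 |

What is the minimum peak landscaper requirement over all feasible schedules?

14

Early-start (Job 1@1, Job 2@1, Job 3@1, Job 4@1, Job 5@1, Job 6@1, Job 7@1) gives peak 22: d1:22  d2:19  d3:14  d4:3  d5:0.
Shift Job 5→2, Job 6→3, Job 7→3.
Schedule Job 1@1, Job 2@1, Job 3@1, Job 4@1, Job 5@2, Job 6@3, Job 7@3: d1:12  d2:12  d3:14  d4:10  d5:10 — peak 14.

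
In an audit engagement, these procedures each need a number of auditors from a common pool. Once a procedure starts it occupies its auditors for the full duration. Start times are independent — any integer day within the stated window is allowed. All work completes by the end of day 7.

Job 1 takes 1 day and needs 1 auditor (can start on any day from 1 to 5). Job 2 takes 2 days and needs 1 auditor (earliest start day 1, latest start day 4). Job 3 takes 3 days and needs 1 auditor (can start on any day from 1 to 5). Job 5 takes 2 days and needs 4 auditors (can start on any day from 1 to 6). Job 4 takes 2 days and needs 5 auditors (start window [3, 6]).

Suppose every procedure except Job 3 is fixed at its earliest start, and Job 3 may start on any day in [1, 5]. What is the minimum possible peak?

6

Job 3@1: d1:7  d2:6  d3:6  d4:5  d5:0  d6:0  d7:0 → peak 7
Job 3@2: d1:6  d2:6  d3:6  d4:6  d5:0  d6:0  d7:0 → peak 6
Job 3@3: d1:6  d2:5  d3:6  d4:6  d5:1  d6:0  d7:0 → peak 6
Job 3@4: d1:6  d2:5  d3:5  d4:6  d5:1  d6:1  d7:0 → peak 6
Job 3@5: d1:6  d2:5  d3:5  d4:5  d5:1  d6:1  d7:1 → peak 6
Best is Job 3@2, peak 6.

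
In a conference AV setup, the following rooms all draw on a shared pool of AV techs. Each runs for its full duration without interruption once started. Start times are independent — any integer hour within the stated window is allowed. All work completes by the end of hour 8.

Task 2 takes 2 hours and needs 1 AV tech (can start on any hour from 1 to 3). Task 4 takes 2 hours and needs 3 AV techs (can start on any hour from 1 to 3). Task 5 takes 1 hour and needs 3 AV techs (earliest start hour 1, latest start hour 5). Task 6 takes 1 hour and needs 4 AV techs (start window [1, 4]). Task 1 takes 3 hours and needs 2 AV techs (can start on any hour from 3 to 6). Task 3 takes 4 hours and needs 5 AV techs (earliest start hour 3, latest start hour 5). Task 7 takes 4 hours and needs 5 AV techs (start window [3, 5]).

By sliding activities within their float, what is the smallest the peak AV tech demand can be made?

12

Schedule Task 2@1, Task 4@1, Task 5@1, Task 6@1, Task 1@3, Task 3@3, Task 7@3: h1:11  h2:4  h3:12  h4:12  h5:12  h6:10  h7:0  h8:0 — peak 12.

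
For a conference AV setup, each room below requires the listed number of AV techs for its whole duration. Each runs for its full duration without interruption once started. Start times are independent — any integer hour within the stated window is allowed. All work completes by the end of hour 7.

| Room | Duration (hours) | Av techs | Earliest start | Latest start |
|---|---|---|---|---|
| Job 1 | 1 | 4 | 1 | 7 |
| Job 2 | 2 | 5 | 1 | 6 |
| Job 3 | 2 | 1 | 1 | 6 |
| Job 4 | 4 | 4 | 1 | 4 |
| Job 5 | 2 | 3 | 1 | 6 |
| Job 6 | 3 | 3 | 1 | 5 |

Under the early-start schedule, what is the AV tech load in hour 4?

At early start, hour 4 has: Job 4.
Demand: 4 = 4.

4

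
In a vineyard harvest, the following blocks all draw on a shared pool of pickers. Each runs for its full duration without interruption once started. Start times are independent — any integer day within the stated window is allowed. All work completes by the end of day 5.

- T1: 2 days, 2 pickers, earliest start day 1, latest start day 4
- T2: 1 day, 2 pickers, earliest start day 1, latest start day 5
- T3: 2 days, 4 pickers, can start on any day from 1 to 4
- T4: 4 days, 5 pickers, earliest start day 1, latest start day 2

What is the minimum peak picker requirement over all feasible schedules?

9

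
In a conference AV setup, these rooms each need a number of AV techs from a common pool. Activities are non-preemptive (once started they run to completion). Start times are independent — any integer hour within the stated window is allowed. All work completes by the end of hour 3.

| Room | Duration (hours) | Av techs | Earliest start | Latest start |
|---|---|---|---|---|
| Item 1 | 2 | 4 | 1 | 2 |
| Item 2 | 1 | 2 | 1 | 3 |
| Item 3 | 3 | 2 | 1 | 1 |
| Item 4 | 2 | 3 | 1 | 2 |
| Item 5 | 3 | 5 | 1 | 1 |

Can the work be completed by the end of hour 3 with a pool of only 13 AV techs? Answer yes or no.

The minimum achievable peak is 14; 13 < 14, so no feasible schedule stays within the cap.

no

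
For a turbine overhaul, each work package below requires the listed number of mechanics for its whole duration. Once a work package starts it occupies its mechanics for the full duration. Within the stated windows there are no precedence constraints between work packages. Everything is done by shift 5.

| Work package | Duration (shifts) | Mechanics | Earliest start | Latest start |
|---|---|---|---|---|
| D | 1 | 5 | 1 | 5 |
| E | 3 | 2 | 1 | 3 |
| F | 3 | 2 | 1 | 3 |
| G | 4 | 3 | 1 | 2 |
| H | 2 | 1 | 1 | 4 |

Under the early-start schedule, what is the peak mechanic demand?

13

Early-start schedule: D@1, E@1, F@1, G@1, H@1.
Load per shift: shift 1: 13, shift 2: 8, shift 3: 7, shift 4: 3, shift 5: 0.
Peak is 13.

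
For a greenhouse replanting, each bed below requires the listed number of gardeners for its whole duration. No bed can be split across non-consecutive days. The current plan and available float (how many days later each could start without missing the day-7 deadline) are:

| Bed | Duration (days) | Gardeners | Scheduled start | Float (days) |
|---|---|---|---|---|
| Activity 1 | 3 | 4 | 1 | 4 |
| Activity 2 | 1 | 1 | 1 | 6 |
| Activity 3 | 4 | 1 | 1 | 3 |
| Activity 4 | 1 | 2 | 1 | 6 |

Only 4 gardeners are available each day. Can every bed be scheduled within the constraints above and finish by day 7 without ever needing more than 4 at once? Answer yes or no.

yes

Schedule Activity 1@1, Activity 2@4, Activity 3@4, Activity 4@4: d1:4  d2:4  d3:4  d4:4  d5:1  d6:1  d7:1 — peak 4 ≤ 4.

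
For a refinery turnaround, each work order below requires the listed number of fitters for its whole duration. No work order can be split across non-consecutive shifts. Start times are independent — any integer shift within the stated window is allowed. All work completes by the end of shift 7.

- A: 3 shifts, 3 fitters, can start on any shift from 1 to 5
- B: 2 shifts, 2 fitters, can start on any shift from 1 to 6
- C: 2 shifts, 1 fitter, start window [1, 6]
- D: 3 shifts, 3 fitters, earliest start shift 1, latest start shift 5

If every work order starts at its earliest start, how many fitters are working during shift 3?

6

At early start, shift 3 has: A, D.
Demand: 3 + 3 = 6.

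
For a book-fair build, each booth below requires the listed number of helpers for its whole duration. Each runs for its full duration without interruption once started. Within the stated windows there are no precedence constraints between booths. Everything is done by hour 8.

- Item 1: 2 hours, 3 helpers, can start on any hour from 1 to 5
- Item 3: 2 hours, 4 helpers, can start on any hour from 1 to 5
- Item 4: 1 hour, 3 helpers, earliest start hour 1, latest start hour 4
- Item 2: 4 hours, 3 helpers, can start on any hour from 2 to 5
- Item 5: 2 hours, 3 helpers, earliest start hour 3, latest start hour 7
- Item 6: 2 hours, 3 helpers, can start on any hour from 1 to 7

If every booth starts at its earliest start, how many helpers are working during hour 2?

13

At early start, hour 2 has: Item 1, Item 3, Item 2, Item 6.
Demand: 3 + 4 + 3 + 3 = 13.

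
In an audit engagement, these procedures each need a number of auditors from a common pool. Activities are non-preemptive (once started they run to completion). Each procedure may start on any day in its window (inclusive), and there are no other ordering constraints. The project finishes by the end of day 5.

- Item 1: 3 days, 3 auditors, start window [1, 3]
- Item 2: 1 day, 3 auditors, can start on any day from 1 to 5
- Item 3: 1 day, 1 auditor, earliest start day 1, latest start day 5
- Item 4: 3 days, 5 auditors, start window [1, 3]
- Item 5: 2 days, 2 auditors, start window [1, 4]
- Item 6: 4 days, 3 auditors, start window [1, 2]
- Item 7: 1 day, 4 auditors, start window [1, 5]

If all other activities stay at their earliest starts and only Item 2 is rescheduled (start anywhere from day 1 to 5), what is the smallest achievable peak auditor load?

18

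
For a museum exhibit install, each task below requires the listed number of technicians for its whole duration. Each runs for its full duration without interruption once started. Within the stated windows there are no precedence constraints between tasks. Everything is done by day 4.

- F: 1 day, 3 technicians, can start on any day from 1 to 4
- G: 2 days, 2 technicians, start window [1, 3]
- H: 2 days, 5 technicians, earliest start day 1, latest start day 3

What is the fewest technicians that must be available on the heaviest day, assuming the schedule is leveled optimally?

Early-start (F@1, G@1, H@1) gives peak 10: d1:10  d2:7  d3:0  d4:0.
Shift H→3.
Schedule F@1, G@1, H@3: d1:5  d2:2  d3:5  d4:5 — peak 5.
Total technician-days = 17 over 4 days ⇒ peak ≥ ⌈17/4⌉ = 5, so 5 is optimal.

5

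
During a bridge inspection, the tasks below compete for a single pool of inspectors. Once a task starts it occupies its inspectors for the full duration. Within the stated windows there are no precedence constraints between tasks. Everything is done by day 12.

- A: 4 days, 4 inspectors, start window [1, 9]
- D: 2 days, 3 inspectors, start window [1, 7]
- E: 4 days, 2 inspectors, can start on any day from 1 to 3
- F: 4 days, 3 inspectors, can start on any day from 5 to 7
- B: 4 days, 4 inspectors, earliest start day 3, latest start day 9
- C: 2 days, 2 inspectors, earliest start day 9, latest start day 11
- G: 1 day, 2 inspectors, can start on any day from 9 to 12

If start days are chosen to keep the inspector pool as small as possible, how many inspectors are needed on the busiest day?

6

Early-start (A@1, D@1, E@1, F@5, B@3, C@9, G@9) gives peak 10: d1:9  d2:9  d3:10  d4:10  d5:7  d6:7  d7:3  d8:3  d9:4  d10:2  d11:0  d12:0.
Shift D→5, B→9, G→11.
Schedule A@1, D@5, E@1, F@5, B@9, C@9, G@11: d1:6  d2:6  d3:6  d4:6  d5:6  d6:6  d7:3  d8:3  d9:6  d10:6  d11:6  d12:4 — peak 6.
Total inspector-days = 64 over 12 days ⇒ peak ≥ ⌈64/12⌉ = 6, so 6 is optimal.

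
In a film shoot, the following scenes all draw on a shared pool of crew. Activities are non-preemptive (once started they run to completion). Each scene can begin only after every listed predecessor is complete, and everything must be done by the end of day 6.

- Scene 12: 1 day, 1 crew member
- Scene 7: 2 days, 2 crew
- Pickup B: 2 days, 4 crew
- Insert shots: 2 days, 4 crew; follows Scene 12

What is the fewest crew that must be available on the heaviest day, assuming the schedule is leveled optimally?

4

Early-start (Scene 12@1, Scene 7@1, Pickup B@1, Insert shots@2) gives peak 10: d1:7  d2:10  d3:4  d4:0  d5:0  d6:0.
Shift Pickup B→3, Insert shots→5.
Schedule Scene 12@1, Scene 7@1, Pickup B@3, Insert shots@5: d1:3  d2:2  d3:4  d4:4  d5:4  d6:4 — peak 4.
Total crew member-days = 21 over 6 days ⇒ peak ≥ ⌈21/6⌉ = 4, so 4 is optimal.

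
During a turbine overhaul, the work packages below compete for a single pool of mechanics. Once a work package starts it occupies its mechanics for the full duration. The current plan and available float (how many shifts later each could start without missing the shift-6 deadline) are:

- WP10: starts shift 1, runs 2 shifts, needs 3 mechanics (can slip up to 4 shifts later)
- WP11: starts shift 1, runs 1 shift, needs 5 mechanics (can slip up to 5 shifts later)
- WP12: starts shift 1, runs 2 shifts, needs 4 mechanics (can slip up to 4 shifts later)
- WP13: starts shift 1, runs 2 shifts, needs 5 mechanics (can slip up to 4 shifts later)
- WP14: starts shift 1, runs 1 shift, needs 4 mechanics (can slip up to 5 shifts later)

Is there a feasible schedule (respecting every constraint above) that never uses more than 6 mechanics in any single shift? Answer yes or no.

no

The minimum achievable peak is 7; 6 < 7, so no feasible schedule stays within the cap.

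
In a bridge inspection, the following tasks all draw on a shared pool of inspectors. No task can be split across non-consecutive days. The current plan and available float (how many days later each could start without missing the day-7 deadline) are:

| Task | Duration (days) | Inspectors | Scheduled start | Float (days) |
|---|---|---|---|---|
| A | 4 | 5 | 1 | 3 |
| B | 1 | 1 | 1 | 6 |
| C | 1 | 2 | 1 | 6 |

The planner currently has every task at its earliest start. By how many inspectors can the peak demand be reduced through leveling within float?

Early-start peak: d1:8  d2:5  d3:5  d4:5  d5:0  d6:0  d7:0 ⇒ 8.
Leveled (A@1, B@5, C@5): d1:5  d2:5  d3:5  d4:5  d5:3  d6:0  d7:0 ⇒ 5.
Reduction 8 − 5 = 3.

3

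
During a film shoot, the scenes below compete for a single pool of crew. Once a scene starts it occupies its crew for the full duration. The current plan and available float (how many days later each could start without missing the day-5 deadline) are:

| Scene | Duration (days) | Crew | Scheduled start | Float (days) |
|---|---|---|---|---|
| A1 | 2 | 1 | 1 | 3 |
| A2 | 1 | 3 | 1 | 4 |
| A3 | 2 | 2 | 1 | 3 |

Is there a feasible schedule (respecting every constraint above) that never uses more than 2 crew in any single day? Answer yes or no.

no

The minimum achievable peak is 3; 2 < 3, so no feasible schedule stays within the cap.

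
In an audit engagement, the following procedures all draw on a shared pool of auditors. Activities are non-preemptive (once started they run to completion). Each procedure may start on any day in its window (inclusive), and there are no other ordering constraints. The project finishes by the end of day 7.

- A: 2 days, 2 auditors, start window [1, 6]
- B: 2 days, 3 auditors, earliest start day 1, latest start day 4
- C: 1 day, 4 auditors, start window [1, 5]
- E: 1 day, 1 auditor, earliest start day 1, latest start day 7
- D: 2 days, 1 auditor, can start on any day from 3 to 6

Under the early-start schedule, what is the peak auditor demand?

10

Early-start schedule: A@1, B@1, C@1, E@1, D@3.
Load per day: day 1: 10, day 2: 5, day 3: 1, day 4: 1, day 5: 0, day 6: 0, day 7: 0.
Peak is 10.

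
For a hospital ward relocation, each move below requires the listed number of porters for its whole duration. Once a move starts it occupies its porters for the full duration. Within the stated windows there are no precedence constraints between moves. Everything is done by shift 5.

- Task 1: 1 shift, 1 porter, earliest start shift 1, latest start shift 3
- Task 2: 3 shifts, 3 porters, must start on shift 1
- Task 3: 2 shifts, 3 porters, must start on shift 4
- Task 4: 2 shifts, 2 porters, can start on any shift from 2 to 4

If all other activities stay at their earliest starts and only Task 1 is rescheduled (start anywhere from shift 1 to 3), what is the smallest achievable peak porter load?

5

Task 1@1: s1:4  s2:5  s3:5  s4:3  s5:3 → peak 5
Task 1@2: s1:3  s2:6  s3:5  s4:3  s5:3 → peak 6
Task 1@3: s1:3  s2:5  s3:6  s4:3  s5:3 → peak 6
Best is Task 1@1, peak 5.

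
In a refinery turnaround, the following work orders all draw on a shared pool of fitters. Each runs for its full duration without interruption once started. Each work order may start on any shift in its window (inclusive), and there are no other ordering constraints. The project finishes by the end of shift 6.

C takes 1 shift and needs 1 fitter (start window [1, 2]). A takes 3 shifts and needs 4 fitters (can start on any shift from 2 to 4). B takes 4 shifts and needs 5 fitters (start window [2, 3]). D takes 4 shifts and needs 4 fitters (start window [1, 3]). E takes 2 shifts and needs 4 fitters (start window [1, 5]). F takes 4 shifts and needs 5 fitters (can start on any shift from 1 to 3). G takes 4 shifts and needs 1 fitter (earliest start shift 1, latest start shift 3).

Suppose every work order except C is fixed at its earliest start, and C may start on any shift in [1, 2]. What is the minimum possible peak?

23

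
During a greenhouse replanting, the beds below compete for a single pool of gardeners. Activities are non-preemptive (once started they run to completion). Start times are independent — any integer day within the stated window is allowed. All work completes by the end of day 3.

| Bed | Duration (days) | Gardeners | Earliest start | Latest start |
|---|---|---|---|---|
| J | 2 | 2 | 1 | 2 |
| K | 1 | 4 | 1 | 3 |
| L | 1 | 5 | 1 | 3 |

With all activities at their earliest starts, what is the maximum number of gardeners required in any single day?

11

Early-start schedule: J@1, K@1, L@1.
Load per day: day 1: 11, day 2: 2, day 3: 0.
Peak is 11.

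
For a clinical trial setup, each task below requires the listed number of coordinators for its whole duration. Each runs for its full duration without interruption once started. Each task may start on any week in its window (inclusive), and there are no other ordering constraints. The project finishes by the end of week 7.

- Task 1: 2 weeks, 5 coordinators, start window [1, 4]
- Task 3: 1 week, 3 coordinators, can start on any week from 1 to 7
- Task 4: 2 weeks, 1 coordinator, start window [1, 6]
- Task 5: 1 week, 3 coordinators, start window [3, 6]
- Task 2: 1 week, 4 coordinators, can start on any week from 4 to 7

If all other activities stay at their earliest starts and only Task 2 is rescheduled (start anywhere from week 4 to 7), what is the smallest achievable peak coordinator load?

Task 2@4: w1:9  w2:6  w3:3  w4:4  w5:0  w6:0  w7:0 → peak 9
Task 2@5: w1:9  w2:6  w3:3  w4:0  w5:4  w6:0  w7:0 → peak 9
Task 2@6: w1:9  w2:6  w3:3  w4:0  w5:0  w6:4  w7:0 → peak 9
Task 2@7: w1:9  w2:6  w3:3  w4:0  w5:0  w6:0  w7:4 → peak 9
Best is Task 2@4, peak 9.

9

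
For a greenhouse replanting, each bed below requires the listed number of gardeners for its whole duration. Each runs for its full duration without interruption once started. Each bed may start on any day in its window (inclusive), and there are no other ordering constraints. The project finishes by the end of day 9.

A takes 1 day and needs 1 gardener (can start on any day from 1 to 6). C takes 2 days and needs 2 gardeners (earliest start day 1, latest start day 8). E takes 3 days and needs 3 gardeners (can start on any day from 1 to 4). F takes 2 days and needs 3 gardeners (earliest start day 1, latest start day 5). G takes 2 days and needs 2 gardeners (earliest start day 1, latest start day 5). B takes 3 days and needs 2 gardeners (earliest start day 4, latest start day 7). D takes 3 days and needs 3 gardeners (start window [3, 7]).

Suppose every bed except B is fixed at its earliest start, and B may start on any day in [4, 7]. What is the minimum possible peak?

11

B@4: d1:11  d2:10  d3:6  d4:5  d5:5  d6:2  d7:0  d8:0  d9:0 → peak 11
B@5: d1:11  d2:10  d3:6  d4:3  d5:5  d6:2  d7:2  d8:0  d9:0 → peak 11
B@6: d1:11  d2:10  d3:6  d4:3  d5:3  d6:2  d7:2  d8:2  d9:0 → peak 11
B@7: d1:11  d2:10  d3:6  d4:3  d5:3  d6:0  d7:2  d8:2  d9:2 → peak 11
Best is B@4, peak 11.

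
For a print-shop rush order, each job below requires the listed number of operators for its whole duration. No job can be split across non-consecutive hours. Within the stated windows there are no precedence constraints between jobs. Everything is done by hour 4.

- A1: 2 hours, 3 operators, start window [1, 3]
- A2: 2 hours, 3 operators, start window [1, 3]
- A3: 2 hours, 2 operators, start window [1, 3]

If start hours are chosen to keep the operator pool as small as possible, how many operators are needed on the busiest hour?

Early-start (A1@1, A2@1, A3@1) gives peak 8: h1:8  h2:8  h3:0  h4:0.
Shift A2→3.
Schedule A1@1, A2@3, A3@1: h1:5  h2:5  h3:3  h4:3 — peak 5.

5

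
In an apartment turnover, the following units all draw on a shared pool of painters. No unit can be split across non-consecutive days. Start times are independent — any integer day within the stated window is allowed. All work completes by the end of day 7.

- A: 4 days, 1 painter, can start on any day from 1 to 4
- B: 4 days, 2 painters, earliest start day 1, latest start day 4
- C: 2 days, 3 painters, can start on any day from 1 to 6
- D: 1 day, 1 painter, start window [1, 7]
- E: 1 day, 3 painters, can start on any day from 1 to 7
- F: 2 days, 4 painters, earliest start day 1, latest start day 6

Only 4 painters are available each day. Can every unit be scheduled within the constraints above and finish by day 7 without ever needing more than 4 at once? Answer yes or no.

no

Total painter-days = 30; over 7 days the average is 30/7 > 4, so some day must exceed 4.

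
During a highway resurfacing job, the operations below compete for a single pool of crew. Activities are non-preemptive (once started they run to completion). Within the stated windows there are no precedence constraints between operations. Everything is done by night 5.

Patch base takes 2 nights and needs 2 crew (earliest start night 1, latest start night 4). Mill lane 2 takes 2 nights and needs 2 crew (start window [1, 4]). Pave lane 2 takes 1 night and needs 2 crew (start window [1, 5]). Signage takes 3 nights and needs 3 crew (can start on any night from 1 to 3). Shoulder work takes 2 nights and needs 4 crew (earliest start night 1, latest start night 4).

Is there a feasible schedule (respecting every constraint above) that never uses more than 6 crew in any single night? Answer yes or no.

Schedule Patch base@1, Mill lane 2@3, Pave lane 2@5, Signage@1, Shoulder work@4: n1:5  n2:5  n3:5  n4:6  n5:6 — peak 6 ≤ 6.

yes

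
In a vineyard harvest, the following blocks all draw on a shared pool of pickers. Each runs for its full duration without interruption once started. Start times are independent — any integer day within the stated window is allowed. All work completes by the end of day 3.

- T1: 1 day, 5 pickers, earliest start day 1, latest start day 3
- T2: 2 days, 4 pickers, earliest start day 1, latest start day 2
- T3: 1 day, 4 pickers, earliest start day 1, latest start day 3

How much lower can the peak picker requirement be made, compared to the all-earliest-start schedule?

Early-start peak: d1:13  d2:4  d3:0 ⇒ 13.
Leveled (T1@1, T2@2, T3@2): d1:5  d2:8  d3:4 ⇒ 8.
Reduction 13 − 8 = 5.

5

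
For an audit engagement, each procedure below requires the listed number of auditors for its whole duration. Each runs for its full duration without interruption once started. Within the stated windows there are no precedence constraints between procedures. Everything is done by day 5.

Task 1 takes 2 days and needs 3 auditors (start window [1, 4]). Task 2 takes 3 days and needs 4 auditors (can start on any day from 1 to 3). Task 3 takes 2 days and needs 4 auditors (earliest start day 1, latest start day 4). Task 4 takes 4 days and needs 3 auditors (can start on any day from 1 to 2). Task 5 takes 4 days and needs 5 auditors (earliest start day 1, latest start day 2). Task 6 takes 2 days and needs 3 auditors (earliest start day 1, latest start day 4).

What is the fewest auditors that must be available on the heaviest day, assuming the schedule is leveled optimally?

15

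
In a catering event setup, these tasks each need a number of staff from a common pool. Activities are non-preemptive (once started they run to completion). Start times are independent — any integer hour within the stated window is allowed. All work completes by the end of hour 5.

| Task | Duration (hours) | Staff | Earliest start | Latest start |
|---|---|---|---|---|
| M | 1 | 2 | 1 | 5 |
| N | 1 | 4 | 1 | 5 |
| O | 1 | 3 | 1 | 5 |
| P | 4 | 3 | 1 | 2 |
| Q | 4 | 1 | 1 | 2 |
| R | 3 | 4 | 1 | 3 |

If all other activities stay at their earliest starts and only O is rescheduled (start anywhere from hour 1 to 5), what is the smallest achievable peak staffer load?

O@1: h1:17  h2:8  h3:8  h4:4  h5:0 → peak 17
O@2: h1:14  h2:11  h3:8  h4:4  h5:0 → peak 14
O@3: h1:14  h2:8  h3:11  h4:4  h5:0 → peak 14
O@4: h1:14  h2:8  h3:8  h4:7  h5:0 → peak 14
O@5: h1:14  h2:8  h3:8  h4:4  h5:3 → peak 14
Best is O@2, peak 14.

14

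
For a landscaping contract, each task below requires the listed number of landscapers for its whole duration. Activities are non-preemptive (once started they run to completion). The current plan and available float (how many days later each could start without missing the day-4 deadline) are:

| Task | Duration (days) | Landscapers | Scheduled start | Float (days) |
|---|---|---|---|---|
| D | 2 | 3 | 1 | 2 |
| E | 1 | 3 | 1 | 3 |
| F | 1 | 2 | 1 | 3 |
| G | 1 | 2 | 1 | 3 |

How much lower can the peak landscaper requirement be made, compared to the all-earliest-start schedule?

6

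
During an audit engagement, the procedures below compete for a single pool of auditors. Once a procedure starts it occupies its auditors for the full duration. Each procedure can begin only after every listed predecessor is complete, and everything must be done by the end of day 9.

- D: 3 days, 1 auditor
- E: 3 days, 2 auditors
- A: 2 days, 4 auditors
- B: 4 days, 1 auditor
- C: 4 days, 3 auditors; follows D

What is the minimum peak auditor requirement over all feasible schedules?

Early-start (D@1, E@1, A@1, B@1, C@4) gives peak 8: d1:8  d2:8  d3:4  d4:4  d5:3  d6:3  d7:3  d8:0  d9:0.
Shift A→4, B→6, C→6.
Schedule D@1, E@1, A@4, B@6, C@6: d1:3  d2:3  d3:3  d4:4  d5:4  d6:4  d7:4  d8:4  d9:4 — peak 4.
Total auditor-days = 33 over 9 days ⇒ peak ≥ ⌈33/9⌉ = 4, so 4 is optimal.

4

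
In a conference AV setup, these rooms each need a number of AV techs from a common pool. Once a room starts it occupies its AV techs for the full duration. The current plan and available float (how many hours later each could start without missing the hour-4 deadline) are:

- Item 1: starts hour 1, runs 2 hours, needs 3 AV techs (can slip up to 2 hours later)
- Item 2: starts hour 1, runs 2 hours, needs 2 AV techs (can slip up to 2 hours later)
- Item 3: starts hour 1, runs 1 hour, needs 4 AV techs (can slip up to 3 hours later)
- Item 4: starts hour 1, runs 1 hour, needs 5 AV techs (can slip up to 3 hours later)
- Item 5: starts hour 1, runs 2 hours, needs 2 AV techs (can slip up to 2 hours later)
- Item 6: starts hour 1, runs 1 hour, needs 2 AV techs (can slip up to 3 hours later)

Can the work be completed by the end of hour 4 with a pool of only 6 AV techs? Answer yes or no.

Total AV tech-hours = 25; over 4 hours the average is 25/4 > 6, so some hour must exceed 6.

no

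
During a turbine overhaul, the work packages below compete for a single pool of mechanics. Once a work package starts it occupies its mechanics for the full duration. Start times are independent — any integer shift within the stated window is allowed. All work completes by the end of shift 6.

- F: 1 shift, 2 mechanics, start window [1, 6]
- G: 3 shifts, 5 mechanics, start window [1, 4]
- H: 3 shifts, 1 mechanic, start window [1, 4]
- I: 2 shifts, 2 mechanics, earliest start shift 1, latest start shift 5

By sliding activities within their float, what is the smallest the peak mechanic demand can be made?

5

Early-start (F@1, G@1, H@1, I@1) gives peak 10: s1:10  s2:8  s3:6  s4:0  s5:0  s6:0.
Shift G→4.
Schedule F@1, G@4, H@1, I@1: s1:5  s2:3  s3:1  s4:5  s5:5  s6:5 — peak 5.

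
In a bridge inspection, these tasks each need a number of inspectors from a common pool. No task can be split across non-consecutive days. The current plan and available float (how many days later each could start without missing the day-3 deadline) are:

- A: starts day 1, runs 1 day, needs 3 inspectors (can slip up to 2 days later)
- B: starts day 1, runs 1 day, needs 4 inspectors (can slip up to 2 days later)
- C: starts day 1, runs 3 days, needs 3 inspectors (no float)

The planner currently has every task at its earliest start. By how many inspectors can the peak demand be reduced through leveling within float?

3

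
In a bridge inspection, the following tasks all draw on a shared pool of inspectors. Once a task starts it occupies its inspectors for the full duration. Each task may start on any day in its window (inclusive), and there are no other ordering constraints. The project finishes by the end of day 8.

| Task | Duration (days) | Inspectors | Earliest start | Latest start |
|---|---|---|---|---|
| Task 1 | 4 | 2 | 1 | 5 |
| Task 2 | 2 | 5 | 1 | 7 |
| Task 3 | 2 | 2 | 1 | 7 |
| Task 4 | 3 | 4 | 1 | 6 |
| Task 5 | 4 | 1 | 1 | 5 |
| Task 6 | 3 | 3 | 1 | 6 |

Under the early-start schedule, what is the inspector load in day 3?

At early start, day 3 has: Task 1, Task 4, Task 5, Task 6.
Demand: 2 + 4 + 1 + 3 = 10.

10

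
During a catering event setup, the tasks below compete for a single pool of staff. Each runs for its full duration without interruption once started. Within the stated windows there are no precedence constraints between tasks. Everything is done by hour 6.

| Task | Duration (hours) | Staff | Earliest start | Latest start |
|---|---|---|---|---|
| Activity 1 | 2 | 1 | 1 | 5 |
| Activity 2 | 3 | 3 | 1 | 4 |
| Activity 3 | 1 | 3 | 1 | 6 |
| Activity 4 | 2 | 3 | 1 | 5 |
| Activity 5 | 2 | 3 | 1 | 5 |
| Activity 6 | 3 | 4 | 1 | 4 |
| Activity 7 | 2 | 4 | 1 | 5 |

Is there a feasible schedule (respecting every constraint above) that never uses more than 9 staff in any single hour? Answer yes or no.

yes

Schedule Activity 1@1, Activity 2@1, Activity 3@1, Activity 4@2, Activity 5@3, Activity 6@4, Activity 7@5: h1:7  h2:7  h3:9  h4:7  h5:8  h6:8 — peak 9 ≤ 9.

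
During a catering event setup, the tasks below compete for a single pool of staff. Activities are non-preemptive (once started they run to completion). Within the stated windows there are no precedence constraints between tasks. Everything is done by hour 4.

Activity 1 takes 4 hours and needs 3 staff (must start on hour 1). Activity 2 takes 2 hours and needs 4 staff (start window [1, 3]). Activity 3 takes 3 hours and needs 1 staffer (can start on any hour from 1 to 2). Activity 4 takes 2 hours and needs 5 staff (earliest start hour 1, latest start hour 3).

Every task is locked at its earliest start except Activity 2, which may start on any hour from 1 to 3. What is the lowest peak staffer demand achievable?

Activity 2@1: h1:13  h2:13  h3:4  h4:3 → peak 13
Activity 2@2: h1:9  h2:13  h3:8  h4:3 → peak 13
Activity 2@3: h1:9  h2:9  h3:8  h4:7 → peak 9
Best is Activity 2@3, peak 9.

9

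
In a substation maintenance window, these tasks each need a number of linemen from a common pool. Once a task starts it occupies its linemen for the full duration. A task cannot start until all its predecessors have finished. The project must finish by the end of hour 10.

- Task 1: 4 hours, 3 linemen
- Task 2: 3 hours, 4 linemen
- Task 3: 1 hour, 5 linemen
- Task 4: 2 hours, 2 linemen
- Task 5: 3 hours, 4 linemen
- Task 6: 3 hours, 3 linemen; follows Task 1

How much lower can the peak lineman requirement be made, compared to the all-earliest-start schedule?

11

Early-start peak: h1:18  h2:13  h3:11  h4:3  h5:3  h6:3  h7:3  h8:0  h9:0  h10:0 ⇒ 18.
Leveled (Task 1@1, Task 2@1, Task 3@5, Task 4@4, Task 5@6, Task 6@6): h1:7  h2:7  h3:7  h4:5  h5:7  h6:7  h7:7  h8:7  h9:0  h10:0 ⇒ 7.
Reduction 18 − 7 = 11.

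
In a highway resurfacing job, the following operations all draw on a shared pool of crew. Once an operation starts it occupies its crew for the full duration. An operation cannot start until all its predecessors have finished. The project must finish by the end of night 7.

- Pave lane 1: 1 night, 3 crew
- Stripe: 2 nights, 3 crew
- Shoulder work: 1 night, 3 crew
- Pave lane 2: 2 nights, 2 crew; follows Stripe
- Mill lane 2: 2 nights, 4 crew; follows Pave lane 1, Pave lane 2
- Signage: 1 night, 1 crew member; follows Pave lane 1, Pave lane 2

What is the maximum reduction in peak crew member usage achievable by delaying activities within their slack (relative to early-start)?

Early-start peak: n1:9  n2:3  n3:2  n4:2  n5:5  n6:4  n7:0 ⇒ 9.
Leveled (Pave lane 1@1, Stripe@2, Shoulder work@4, Pave lane 2@4, Mill lane 2@6, Signage@6): n1:3  n2:3  n3:3  n4:5  n5:2  n6:5  n7:4 ⇒ 5.
Reduction 9 − 5 = 4.

4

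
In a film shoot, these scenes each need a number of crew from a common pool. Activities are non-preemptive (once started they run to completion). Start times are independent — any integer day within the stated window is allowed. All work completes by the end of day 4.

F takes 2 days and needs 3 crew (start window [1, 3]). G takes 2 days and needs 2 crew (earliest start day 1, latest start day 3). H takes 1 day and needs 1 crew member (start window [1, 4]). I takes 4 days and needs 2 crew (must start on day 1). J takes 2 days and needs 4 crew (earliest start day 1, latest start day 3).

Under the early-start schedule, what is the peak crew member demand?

12

Early-start schedule: F@1, G@1, H@1, I@1, J@1.
Load per day: day 1: 12, day 2: 11, day 3: 2, day 4: 2.
Peak is 12.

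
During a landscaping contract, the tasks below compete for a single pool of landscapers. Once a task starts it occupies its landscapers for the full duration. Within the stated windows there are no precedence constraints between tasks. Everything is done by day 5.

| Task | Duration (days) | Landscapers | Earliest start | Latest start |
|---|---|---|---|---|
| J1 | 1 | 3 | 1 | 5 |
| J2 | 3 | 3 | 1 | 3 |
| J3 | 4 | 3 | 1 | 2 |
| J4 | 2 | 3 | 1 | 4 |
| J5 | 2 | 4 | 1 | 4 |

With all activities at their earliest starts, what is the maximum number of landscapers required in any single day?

16

Early-start schedule: J1@1, J2@1, J3@1, J4@1, J5@1.
Load per day: day 1: 16, day 2: 13, day 3: 6, day 4: 3, day 5: 0.
Peak is 16.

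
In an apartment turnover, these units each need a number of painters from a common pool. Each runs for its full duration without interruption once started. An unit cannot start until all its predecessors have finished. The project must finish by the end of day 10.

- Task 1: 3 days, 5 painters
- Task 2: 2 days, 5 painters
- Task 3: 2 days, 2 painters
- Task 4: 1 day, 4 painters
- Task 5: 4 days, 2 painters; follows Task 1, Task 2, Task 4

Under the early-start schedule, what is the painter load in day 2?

12

At early start, day 2 has: Task 1, Task 2, Task 3.
Demand: 5 + 5 + 2 = 12.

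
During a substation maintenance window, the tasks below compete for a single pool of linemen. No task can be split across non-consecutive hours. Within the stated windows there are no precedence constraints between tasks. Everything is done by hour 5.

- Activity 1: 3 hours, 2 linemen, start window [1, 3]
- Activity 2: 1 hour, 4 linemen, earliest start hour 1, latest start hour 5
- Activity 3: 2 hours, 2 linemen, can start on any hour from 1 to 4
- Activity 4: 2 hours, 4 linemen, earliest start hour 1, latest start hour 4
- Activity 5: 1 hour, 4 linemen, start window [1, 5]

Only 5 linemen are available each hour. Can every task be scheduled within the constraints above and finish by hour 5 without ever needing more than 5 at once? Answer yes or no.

no

Total lineman-hours = 26; over 5 hours the average is 26/5 > 5, so some hour must exceed 5.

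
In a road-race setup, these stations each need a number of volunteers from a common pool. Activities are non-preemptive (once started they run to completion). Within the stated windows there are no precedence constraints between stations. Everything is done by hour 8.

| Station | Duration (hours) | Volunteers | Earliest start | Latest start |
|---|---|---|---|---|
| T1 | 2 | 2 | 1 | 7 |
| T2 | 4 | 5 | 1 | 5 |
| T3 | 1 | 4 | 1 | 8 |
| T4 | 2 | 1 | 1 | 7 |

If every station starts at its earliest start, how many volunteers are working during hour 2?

At early start, hour 2 has: T1, T2, T4.
Demand: 2 + 5 + 1 = 8.

8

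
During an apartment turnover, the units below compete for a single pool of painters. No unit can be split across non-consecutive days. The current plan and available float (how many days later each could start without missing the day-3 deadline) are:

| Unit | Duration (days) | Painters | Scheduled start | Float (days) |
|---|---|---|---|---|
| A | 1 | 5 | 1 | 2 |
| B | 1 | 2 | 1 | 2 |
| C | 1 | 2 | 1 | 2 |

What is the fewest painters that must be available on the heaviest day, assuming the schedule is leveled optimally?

5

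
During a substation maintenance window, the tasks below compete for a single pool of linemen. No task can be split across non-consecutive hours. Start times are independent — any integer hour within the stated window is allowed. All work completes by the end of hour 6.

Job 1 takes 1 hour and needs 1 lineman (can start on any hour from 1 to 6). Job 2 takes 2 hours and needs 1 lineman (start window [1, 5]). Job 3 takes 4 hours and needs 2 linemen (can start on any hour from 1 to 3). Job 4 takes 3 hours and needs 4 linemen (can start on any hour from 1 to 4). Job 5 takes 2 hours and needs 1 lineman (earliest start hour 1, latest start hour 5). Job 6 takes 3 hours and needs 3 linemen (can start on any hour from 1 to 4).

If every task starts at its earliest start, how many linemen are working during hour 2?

11

At early start, hour 2 has: Job 2, Job 3, Job 4, Job 5, Job 6.
Demand: 1 + 2 + 4 + 1 + 3 = 11.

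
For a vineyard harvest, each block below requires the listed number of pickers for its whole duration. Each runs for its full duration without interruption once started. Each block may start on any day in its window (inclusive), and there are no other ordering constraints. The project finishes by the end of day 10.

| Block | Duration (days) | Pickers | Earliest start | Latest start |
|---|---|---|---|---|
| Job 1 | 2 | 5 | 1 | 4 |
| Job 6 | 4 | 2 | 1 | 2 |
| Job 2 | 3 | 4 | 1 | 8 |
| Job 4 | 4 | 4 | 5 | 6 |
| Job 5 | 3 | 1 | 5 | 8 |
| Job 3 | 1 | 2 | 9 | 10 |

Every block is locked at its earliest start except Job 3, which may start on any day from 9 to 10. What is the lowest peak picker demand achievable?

11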